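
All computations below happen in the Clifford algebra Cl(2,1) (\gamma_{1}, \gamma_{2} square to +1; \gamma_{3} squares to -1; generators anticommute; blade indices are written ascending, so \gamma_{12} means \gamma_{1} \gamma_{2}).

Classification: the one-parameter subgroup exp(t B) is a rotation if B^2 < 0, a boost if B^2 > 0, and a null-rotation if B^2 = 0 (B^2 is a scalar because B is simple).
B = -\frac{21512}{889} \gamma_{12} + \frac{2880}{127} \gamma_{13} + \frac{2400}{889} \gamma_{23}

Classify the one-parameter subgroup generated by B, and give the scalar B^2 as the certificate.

B^2 term by term: the squares give (-\frac{21512}{889})^2*(\gamma_{12})^2 + (\frac{2880}{127})^2*(\gamma_{13})^2 + (\frac{2400}{889})^2*(\gamma_{23})^2 = \frac{462766144}{790321}*(-1) + \frac{8294400}{16129}*(+1) + \frac{5760000}{790321}*(+1) = -64 (each basis 2-blade squares to minus the product of its generators' squares); cross terms between blades sharing an index anticommute and cancel. So B^2 = -64.
Answer: rotation, certificate B^2 = -64. Key observation: B^2 = -64 is a conjugation invariant, so its sign decides the class regardless of the surface form of B.


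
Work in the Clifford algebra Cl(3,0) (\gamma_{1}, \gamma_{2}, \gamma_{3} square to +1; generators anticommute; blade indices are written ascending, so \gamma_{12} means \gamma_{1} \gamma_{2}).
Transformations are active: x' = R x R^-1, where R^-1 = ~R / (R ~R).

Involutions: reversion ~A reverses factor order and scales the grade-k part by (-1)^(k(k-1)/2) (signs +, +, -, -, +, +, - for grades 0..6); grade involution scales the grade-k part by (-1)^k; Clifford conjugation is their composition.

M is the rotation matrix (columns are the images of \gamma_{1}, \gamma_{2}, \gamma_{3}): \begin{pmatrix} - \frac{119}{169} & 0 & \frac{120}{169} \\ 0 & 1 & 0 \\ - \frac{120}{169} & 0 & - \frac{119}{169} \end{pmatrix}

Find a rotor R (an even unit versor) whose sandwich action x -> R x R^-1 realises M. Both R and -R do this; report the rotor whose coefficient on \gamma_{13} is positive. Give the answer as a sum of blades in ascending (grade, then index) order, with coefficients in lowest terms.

Method: write R = a + b12*\gamma_{12} + b13*\gamma_{13} + b23*\gamma_{23} with a^2 + b12^2 + b13^2 + b23^2 = 1 (so R^-1 = ~R). Expanding the columns R e_j ~R gives tr M = 4a^2 - 1 and, from the antisymmetric part, M21 - M12 = -4a*b12, M13 - M31 = 4a*b13, M32 - M23 = -4a*b23.
Here tr M = -\frac{69}{169}, so a^2 = (1 + tr M)/4 = \frac{25}{169} and a = ±\frac{5}{13}. Taking a = \frac{5}{13}: M21 - M12 = 0, M13 - M31 = \frac{240}{169}, M32 - M23 = 0, giving b12 = 0, b13 = \frac{12}{13}, b23 = 0, i.e. R = \frac{5}{13} + \frac{12}{13} \gamma_{13}.
Its \gamma_{13} coefficient is already positive.
Answer: \frac{5}{13} + \frac{12}{13} \gamma_{13}. Sheet selection: the two-to-one cover makes ±R indistinguishable at the matrix level (trace -\frac{69}{169}), so uniqueness comes from the required sign on \gamma_{13}.


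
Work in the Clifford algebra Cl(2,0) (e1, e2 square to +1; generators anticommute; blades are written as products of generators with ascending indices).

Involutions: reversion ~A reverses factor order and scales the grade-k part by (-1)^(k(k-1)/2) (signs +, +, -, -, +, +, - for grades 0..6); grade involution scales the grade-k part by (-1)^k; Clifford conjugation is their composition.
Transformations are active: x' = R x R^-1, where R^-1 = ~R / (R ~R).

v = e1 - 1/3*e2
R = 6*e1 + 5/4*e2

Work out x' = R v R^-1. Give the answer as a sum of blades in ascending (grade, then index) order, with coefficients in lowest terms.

~R = 6*e1 + 5/4*e2, and R ~R = 601/16, so R^-1 = ~R / (601/16).
R v = 67/12 - 13/4*e1 e2
Answer: 471/601*e1 + 1271/1803*e2


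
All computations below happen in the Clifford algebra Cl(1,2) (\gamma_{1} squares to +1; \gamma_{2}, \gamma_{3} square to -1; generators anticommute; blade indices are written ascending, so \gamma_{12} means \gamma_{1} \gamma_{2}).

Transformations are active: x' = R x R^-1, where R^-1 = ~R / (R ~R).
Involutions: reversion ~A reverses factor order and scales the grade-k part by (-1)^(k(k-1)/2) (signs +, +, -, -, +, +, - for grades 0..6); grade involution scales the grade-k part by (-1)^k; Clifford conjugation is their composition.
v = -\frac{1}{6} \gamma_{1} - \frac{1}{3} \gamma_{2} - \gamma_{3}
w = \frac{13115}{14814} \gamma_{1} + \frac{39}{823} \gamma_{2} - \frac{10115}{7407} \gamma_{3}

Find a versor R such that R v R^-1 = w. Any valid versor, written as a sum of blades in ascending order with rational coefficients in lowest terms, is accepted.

Why this works: both vectors square to -\frac{13}{12}, so q(v) = q(w) and R = v + w = \frac{5323}{7407} \gamma_{1} - \frac{706}{2469} \gamma_{2} - \frac{17522}{7407} \gamma_{3} carries v to w — its own direction survives, the complement (v - w)/2 flips.
Answer: \frac{5323}{7407} \gamma_{1} - \frac{706}{2469} \gamma_{2} - \frac{17522}{7407} \gamma_{3}


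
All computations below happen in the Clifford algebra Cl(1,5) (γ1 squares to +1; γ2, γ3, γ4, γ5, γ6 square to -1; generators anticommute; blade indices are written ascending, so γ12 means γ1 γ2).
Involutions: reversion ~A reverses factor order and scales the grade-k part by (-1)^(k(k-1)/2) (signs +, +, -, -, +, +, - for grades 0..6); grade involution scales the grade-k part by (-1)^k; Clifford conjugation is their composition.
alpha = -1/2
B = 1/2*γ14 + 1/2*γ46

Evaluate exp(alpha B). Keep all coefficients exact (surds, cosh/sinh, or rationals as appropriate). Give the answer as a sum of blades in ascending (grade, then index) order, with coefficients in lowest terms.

B^2 term by term: the squares give (1/2)^2*(γ14)^2 + (1/2)^2*(γ46)^2 = 1/4*(+1) + 1/4*(-1) = 0 (each basis 2-blade squares to minus the product of its generators' squares); cross terms between blades sharing an index anticommute and cancel. So B^2 = 0.
B^2 = 0, hence only two terms survive: exp(alpha B) = 1 + alpha B (parabolic case).
Answer: 1 - 1/4*γ14 - 1/4*γ46


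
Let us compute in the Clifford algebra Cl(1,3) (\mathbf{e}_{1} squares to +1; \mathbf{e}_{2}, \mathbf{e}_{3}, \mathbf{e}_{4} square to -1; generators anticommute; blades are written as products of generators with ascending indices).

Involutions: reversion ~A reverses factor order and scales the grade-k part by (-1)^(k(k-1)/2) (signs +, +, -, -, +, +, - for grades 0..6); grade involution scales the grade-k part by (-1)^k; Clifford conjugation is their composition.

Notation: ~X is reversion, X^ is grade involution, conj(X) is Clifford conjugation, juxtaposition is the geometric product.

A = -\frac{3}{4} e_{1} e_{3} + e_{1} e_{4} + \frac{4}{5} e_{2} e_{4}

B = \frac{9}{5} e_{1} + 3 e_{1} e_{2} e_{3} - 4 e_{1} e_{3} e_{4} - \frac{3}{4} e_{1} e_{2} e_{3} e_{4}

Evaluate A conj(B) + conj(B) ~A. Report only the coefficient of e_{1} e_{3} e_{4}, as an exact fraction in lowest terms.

first term: \frac{9}{4} e_{2} + \frac{53}{20} e_{3} + \frac{24}{5} e_{4} - \frac{3}{5} e_{1} e_{3} - \frac{3}{4} e_{2} e_{3} - \frac{9}{16} e_{2} e_{4} - \frac{16}{5} e_{1} e_{2} e_{3} - \frac{36}{25} e_{1} e_{2} e_{4} - \frac{12}{5} e_{1} e_{3} e_{4} - 3 e_{2} e_{3} e_{4}
second term: -\frac{9}{4} e_{2} - \frac{107}{20} e_{3} - \frac{6}{5} e_{4} + \frac{3}{5} e_{1} e_{3} + \frac{3}{4} e_{2} e_{3} + \frac{9}{16} e_{2} e_{4} - \frac{16}{5} e_{1} e_{2} e_{3} + \frac{36}{25} e_{1} e_{2} e_{4} - \frac{12}{5} e_{1} e_{3} e_{4} - 3 e_{2} e_{3} e_{4}
Answer: -\frac{24}{5}


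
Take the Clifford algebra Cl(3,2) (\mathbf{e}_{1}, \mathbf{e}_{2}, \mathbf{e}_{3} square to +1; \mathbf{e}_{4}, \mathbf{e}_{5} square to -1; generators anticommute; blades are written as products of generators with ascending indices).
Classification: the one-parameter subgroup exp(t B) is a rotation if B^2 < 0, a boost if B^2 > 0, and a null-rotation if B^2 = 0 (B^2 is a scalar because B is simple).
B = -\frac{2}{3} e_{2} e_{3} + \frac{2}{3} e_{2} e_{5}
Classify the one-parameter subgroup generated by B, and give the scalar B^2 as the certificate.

B^2 term by term: the squares give (-\frac{2}{3})^2*(e_{2} e_{3})^2 + (\frac{2}{3})^2*(e_{2} e_{5})^2 = \frac{4}{9}*(-1) + \frac{4}{9}*(+1) = 0 (each basis 2-blade squares to minus the product of its generators' squares); cross terms between blades sharing an index anticommute and cancel. So B^2 = 0.
Answer: null-rotation, certificate B^2 = 0. Key observation: B^2 = 0 is a conjugation invariant, so its sign decides the class regardless of the surface form of B.


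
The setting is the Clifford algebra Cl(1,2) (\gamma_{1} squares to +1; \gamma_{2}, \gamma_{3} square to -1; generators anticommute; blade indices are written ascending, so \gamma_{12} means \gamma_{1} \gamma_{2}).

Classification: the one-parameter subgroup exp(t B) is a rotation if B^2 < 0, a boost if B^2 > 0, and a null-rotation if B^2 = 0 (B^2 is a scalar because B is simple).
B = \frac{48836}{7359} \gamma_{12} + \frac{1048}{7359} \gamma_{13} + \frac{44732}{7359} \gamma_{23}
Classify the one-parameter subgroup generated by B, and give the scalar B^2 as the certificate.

B^2 term by term: the squares give (\frac{48836}{7359})^2*(\gamma_{12})^2 + (\frac{1048}{7359})^2*(\gamma_{13})^2 + (\frac{44732}{7359})^2*(\gamma_{23})^2 = \frac{2384954896}{54154881}*(+1) + \frac{1098304}{54154881}*(+1) + \frac{2000951824}{54154881}*(-1) = \frac{64}{9} (each basis 2-blade squares to minus the product of its generators' squares); cross terms between blades sharing an index anticommute and cancel. So B^2 = \frac{64}{9}.
Answer: boost, certificate B^2 = \frac{64}{9}. Check the certificate: B^2 = \frac{64}{9}, and that sign is decisive whatever form B takes.


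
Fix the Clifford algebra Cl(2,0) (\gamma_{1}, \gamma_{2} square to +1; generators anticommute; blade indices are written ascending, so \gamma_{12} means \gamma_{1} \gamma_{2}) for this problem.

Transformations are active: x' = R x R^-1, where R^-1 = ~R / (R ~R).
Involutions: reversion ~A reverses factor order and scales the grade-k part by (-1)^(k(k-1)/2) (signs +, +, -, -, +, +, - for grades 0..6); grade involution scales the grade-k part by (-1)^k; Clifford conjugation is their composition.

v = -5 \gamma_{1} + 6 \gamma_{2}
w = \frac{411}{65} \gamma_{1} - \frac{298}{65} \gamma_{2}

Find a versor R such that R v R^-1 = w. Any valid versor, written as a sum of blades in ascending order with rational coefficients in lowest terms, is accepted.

Construction: equal norms (both 61) license R = v + w = \frac{86}{65} \gamma_{1} + \frac{92}{65} \gamma_{2} — nothing changes along that direction, while (v - w)/2 changes sign, so v maps onto w.
Answer: \frac{86}{65} \gamma_{1} + \frac{92}{65} \gamma_{2}


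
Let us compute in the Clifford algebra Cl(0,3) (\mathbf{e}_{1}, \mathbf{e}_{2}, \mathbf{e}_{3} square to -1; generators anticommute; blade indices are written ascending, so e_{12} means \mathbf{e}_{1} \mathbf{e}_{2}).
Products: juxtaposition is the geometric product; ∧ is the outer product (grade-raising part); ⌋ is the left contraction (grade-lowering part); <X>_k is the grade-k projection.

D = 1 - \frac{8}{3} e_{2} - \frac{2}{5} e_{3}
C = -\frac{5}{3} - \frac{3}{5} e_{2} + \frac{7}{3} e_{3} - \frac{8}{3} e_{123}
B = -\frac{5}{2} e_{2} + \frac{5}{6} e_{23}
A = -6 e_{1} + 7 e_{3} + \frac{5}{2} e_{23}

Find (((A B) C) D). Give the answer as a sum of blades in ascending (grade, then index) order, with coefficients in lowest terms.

step 1: -\frac{25}{12} + \frac{35}{6} e_{2} - \frac{25}{4} e_{3} + 15 e_{12} + \frac{35}{2} e_{23} - 5 e_{123}
step 2: \frac{314}{9} + \frac{167}{3} e_{1} - \frac{1775}{36} e_{2} + \frac{631}{18} e_{3} - 30 e_{12} - \frac{113}{9} e_{13} - \frac{695}{36} e_{23} + \frac{440}{9} e_{123}
step 3: -\frac{11147}{135} - \frac{1321}{45} e_{1} - \frac{16207}{108} e_{2} + \frac{19597}{270} e_{3} - \frac{1430}{9} e_{12} - \frac{22301}{135} e_{13} + \frac{10141}{108} e_{23} + \frac{740}{27} e_{123}
Answer: -\frac{11147}{135} - \frac{1321}{45} e_{1} - \frac{16207}{108} e_{2} + \frac{19597}{270} e_{3} - \frac{1430}{9} e_{12} - \frac{22301}{135} e_{13} + \frac{10141}{108} e_{23} + \frac{740}{27} e_{123}


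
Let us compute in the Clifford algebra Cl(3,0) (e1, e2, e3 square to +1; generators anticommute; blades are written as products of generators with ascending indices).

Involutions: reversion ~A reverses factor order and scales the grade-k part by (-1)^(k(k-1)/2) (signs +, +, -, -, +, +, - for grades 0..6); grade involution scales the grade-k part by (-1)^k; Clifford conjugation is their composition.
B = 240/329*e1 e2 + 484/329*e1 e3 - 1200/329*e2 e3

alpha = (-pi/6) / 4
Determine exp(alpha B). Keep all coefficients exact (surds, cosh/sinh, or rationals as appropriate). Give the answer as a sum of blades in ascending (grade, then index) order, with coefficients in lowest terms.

B^2 term by term: the squares give (240/329)^2*(e1 e2)^2 + (484/329)^2*(e1 e3)^2 + (-1200/329)^2*(e2 e3)^2 = 57600/108241*(-1) + 234256/108241*(-1) + 1440000/108241*(-1) = -16 (each basis 2-blade squares to minus the product of its generators' squares); cross terms between blades sharing an index anticommute and cancel. So B^2 = -16.
B^2 = -16 — a negative square means the series sums to a rotation: l = 4, alpha*l = -pi/6, so exp(alpha B) = cos(-pi/6) + (sin(-pi/6)/4)*B = sqrt(3)/2 + (-1/8)*B.
Answer: sqrt(3)/2 - 30/329*e1 e2 - 121/658*e1 e3 + 150/329*e2 e3


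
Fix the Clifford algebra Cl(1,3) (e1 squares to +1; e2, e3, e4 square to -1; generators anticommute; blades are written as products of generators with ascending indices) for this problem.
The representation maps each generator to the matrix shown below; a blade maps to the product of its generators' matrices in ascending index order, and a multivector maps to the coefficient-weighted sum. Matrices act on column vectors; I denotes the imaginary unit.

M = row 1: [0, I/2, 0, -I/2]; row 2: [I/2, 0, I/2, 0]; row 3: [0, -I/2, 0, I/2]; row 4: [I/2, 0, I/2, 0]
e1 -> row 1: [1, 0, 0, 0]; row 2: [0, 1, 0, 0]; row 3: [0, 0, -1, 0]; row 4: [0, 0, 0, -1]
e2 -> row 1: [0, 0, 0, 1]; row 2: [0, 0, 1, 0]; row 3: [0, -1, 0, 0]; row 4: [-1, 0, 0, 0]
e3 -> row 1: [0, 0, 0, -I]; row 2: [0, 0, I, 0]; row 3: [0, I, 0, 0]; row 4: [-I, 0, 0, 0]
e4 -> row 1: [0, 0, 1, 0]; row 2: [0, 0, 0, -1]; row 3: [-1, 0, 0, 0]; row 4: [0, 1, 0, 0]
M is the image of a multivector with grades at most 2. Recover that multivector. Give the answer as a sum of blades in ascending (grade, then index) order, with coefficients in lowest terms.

Method: the blade images are trace-orthogonal — tr(rho(e_A) rho(e_B)^-1) = 4 if A = B and 0 otherwise — and rho(e_A)^-1 = (e_A)^2 * rho(e_A) with (e_A)^2 = +1 or -1, so the coefficient of e_A in the preimage is (e_A)^2 * tr(M rho(e_A))/4.
Nonzero projections over blades of grade <= 2: e1 e3: (e1 e3)^2 = +1, tr(M rho(e1 e3)) = 2, coefficient 1/2; e3 e4: (e3 e4)^2 = -1, tr(M rho(e3 e4)) = 2, coefficient -1/2. Every other blade of grade <= 2 projects to 0.
Answer: 1/2*e1 e3 - 1/2*e3 e4


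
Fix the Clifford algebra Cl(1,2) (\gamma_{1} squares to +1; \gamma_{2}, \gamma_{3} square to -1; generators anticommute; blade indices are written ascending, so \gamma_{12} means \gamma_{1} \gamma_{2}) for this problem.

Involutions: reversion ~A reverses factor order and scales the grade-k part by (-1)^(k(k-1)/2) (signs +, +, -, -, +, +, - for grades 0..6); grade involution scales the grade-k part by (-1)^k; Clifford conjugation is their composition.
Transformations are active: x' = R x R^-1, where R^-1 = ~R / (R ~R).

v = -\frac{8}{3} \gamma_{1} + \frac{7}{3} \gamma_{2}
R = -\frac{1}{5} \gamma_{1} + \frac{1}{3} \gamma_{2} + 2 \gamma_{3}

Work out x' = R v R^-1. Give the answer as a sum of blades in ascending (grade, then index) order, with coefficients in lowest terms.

~R = -\frac{1}{5} \gamma_{1} + \frac{1}{3} \gamma_{2} + 2 \gamma_{3}, and R ~R = -\frac{916}{225}, so R^-1 = ~R / (-\frac{916}{225}).
R v = -\frac{11}{45} + \frac{19}{45} \gamma_{12} + \frac{16}{3} \gamma_{13} - \frac{14}{3} \gamma_{23}
Answer: \frac{3631}{1374} \gamma_{1} - \frac{3151}{1374} \gamma_{2} + \frac{55}{229} \gamma_{3}


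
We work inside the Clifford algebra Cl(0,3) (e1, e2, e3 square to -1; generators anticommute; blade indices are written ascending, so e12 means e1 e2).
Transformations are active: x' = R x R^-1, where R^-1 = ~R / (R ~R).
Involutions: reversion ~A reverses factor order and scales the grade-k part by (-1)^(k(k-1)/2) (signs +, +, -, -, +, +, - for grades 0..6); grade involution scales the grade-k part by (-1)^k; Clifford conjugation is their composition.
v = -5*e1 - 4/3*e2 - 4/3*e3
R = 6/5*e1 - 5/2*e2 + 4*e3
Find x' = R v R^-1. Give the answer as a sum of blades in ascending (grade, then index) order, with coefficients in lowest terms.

~R = 6/5*e1 - 5/2*e2 + 4*e3, and R ~R = -2369/100, so R^-1 = ~R / (-2369/100).
R v = 8 - 141/10*e12 + 92/5*e13 + 26/3*e23
Answer: 9925/2369*e1 + 21476/7107*e2 - 9724/7107*e3


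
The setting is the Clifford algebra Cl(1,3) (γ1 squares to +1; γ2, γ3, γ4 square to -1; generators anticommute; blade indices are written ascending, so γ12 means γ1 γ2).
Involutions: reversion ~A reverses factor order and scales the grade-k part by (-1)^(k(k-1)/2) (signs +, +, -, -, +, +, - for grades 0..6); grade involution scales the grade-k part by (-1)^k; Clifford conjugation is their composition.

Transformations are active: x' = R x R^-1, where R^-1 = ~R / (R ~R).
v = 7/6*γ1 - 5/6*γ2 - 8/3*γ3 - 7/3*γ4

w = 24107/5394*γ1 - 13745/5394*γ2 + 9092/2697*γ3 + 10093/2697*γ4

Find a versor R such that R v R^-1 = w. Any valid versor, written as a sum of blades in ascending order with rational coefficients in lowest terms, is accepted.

R = v + w = 15200/2697*γ1 - 3040/899*γ2 + 1900/2697*γ3 + 3800/2697*γ4 works: the equal norms (-107/9) guarantee its sandwich swaps v into w.
Answer: 15200/2697*γ1 - 3040/899*γ2 + 1900/2697*γ3 + 3800/2697*γ4


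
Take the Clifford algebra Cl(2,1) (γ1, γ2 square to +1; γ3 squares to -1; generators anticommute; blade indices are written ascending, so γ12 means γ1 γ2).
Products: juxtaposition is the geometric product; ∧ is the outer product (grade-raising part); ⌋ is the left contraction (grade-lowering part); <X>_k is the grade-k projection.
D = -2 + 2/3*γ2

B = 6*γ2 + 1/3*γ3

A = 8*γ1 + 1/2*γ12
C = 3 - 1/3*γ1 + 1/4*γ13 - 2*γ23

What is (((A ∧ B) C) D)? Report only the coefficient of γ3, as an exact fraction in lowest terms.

step 1: 48*γ12 + 8/3*γ13 + 1/6*γ123
step 2: 2/3 - 1/3*γ1 + 383/24*γ2 + 8/9*γ3 + 416/3*γ12 - 88*γ13 - 217/18*γ23 + 1/2*γ123
step 3: 335/36 + 838/9*γ1 - 1133/36*γ2 + 169/27*γ3 - 2498/9*γ12 + 527/3*γ13 + 635/27*γ23 + 173/3*γ123
Answer: 169/27


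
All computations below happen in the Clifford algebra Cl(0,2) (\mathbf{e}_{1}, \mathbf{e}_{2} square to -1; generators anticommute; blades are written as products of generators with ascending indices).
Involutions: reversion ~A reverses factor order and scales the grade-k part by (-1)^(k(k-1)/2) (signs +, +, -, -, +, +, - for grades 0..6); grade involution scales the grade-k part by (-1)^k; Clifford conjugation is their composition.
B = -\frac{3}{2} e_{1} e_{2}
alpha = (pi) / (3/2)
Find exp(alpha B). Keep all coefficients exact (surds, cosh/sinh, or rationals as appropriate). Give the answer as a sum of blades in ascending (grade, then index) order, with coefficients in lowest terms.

B^2 = (-\frac{3}{2})^2*(e_{1} e_{2})^2 = \frac{9}{4}*(-1) = -\frac{9}{4} (a basis 2-blade squares to minus the product of its generators' squares).
B^2 = -\frac{9}{4} — since the square is negative, the closed form is circular: l = \frac{3}{2}, alpha*l = \pi, so exp(alpha B) = cos(\pi) + (sin(\pi)/(\frac{3}{2}))*B = -1 + (0)*B.
Answer: -1


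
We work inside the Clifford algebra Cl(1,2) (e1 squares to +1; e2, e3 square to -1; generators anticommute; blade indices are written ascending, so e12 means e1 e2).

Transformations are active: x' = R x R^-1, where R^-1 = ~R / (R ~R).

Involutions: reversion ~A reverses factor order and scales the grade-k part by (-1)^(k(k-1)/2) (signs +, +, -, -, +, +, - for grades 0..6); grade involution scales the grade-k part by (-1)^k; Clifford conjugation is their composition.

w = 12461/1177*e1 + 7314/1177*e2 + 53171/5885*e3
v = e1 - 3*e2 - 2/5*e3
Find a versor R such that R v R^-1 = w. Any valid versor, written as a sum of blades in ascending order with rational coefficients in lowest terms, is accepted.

Key observation: q(v) = q(w) = -204/25 (sandwiches preserve the norm), so R = v + w = 13638/1177*e1 + 3783/1177*e2 + 50817/5885*e3 works whenever it is invertible — the component of v along it is kept and (v - w)/2 reverses, sending v to w.
Answer: 13638/1177*e1 + 3783/1177*e2 + 50817/5885*e3


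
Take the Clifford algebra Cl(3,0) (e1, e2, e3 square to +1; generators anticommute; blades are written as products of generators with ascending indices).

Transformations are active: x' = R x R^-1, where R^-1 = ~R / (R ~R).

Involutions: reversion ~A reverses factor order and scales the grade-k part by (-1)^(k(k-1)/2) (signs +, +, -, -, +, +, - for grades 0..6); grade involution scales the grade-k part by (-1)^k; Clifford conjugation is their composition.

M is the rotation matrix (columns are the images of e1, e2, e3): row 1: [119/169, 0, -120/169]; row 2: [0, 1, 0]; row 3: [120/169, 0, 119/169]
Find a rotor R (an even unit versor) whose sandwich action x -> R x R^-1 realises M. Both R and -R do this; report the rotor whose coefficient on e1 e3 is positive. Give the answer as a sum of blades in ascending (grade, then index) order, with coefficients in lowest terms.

Method: write R = a + b12*e1 e2 + b13*e1 e3 + b23*e2 e3 with a^2 + b12^2 + b13^2 + b23^2 = 1 (so R^-1 = ~R). Expanding the columns R e_j ~R gives tr M = 4a^2 - 1 and, from the antisymmetric part, M21 - M12 = -4a*b12, M13 - M31 = 4a*b13, M32 - M23 = -4a*b23.
Here tr M = 407/169, so a^2 = (1 + tr M)/4 = 144/169 and a = ±12/13. Taking a = 12/13: M21 - M12 = 0, M13 - M31 = -240/169, M32 - M23 = 0, giving b12 = 0, b13 = -5/13, b23 = 0, i.e. R = 12/13 - 5/13*e1 e3.
Its e1 e3 coefficient is negative, so report the other preimage -R.
Answer: -12/13 + 5/13*e1 e3. Sheet selection: the two-to-one cover makes ±R indistinguishable at the matrix level (trace 407/169), so uniqueness comes from the required sign on e1 e3.


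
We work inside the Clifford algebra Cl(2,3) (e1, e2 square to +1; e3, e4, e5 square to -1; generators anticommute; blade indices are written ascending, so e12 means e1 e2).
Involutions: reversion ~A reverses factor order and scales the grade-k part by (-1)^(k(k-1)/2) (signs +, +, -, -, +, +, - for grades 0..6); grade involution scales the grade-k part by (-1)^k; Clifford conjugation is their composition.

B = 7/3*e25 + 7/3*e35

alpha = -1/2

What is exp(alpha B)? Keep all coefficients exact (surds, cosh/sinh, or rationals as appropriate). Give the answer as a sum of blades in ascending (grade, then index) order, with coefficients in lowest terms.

B^2 term by term: the squares give (7/3)^2*(e25)^2 + (7/3)^2*(e35)^2 = 49/9*(+1) + 49/9*(-1) = 0 (each basis 2-blade squares to minus the product of its generators' squares); cross terms between blades sharing an index anticommute and cancel. So B^2 = 0.
B^2 = 0, and the exponential is exactly linear here: exp(alpha B) = 1 + alpha B (parabolic case).
Answer: 1 - 7/6*e25 - 7/6*e35


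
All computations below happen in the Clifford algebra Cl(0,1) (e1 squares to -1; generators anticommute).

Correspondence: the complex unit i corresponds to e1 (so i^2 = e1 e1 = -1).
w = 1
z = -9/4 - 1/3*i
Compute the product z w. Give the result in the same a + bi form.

In blades: z = -9/4 - 1/3*e1, w = 1.
Distribute z over w term by term (generator squares from the signature, products reordered to ascending indices): (-9/4)*w = -9/4; (-1/3*e1)*w = -1/3*e1.
Sum: -9/4 - 1/3*e1; translating back through the correspondence:
Answer: -9/4 - 1/3*i


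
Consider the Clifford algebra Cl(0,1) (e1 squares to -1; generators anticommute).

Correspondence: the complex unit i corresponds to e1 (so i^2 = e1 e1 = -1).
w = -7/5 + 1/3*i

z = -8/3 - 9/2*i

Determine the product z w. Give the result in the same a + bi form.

In blades: z = -8/3 - 9/2*e1, w = -7/5 + 1/3*e1.
Distribute z over w term by term (generator squares from the signature, products reordered to ascending indices): (-8/3)*w = 56/15 - 8/9*e1; (-9/2*e1)*w = 3/2 + 63/10*e1.
Sum: 157/30 + 487/90*e1; translating back through the correspondence:
Answer: 157/30 + 487/90*i


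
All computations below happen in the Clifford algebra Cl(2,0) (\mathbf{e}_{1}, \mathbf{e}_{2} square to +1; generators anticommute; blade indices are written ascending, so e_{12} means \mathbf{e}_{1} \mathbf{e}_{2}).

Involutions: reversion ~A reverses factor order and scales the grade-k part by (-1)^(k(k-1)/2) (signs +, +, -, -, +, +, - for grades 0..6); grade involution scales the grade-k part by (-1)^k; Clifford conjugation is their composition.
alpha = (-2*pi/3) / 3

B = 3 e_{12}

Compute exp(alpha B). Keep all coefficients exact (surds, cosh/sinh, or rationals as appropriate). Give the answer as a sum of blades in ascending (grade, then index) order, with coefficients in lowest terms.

B^2 = (3)^2*(e_{12})^2 = 9*(-1) = -9 (a basis 2-blade squares to minus the product of its generators' squares).
B^2 = -9 — circular case — the even/odd split gives cos and sin: l = 3, alpha*l = - \frac{2 \pi}{3}, so exp(alpha B) = cos(- \frac{2 \pi}{3}) + (sin(- \frac{2 \pi}{3})/3)*B = - \frac{1}{2} + (- \frac{\sqrt{3}}{6})*B.
Answer: - \frac{1}{2} - \frac{\sqrt{3}}{2} e_{12}


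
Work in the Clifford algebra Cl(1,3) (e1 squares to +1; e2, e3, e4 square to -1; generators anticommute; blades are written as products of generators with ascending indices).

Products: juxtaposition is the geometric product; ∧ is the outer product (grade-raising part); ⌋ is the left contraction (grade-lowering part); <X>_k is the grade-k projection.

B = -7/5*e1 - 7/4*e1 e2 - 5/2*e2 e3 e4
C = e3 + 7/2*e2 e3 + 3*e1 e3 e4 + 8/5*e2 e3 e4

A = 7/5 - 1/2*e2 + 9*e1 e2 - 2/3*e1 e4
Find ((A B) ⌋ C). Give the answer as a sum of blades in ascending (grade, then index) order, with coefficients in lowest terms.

step 1: -63/4 - 217/200*e1 + 63/5*e2 - 14/15*e4 - 63/20*e1 e2 + 7/6*e2 e4 - 5/4*e3 e4 - 5/3*e1 e2 e3 + 45/2*e1 e3 e4 - 7/2*e2 e3 e4
step 2: -731/10 + 15/4*e1 + 2*e2 - 3479/60*e3 + 14/5*e1 e3 - 32179/600*e2 e3 - 4683/200*e3 e4 - 189/4*e1 e3 e4 - 126/5*e2 e3 e4
Answer: -731/10 + 15/4*e1 + 2*e2 - 3479/60*e3 + 14/5*e1 e3 - 32179/600*e2 e3 - 4683/200*e3 e4 - 189/4*e1 e3 e4 - 126/5*e2 e3 e4


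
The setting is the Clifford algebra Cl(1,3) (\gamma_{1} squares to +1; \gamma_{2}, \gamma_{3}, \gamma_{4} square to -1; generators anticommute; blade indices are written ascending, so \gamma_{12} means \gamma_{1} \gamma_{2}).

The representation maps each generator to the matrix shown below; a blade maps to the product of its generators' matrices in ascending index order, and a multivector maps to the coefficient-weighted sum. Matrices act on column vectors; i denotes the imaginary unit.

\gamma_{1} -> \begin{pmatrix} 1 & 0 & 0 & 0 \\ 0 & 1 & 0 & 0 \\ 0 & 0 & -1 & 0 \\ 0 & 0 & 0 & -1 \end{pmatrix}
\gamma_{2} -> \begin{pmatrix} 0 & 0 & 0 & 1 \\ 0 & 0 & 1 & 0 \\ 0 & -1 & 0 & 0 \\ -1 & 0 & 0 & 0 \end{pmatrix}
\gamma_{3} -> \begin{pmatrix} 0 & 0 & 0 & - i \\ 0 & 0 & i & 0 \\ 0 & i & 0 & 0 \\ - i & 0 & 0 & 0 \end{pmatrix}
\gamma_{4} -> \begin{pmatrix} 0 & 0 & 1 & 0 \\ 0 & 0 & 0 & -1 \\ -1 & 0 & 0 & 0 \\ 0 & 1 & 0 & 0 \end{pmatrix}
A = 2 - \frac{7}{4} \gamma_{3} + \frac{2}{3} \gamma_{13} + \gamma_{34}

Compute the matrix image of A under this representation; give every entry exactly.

Bivector images (products of the table entries): rho(\gamma_{13}) = rho(\gamma_{1})rho(\gamma_{3}) = \begin{pmatrix} 0 & 0 & 0 & - i \\ 0 & 0 & i & 0 \\ 0 & - i & 0 & 0 \\ i & 0 & 0 & 0 \end{pmatrix}; rho(\gamma_{34}) = rho(\gamma_{3})rho(\gamma_{4}) = \begin{pmatrix} 0 & - i & 0 & 0 \\ - i & 0 & 0 & 0 \\ 0 & 0 & 0 & - i \\ 0 & 0 & - i & 0 \end{pmatrix}.
M = (2)*1 + (-\frac{7}{4})*rho(\gamma_{3}) + (\frac{2}{3})*rho(\gamma_{13}) + (1)*rho(\gamma_{34}), summed entrywise (1 is the identity matrix):
Answer: \begin{pmatrix} 2 & - i & 0 & \frac{13 i}{12} \\ - i & 2 & - \frac{13 i}{12} & 0 \\ 0 & - \frac{29 i}{12} & 2 & - i \\ \frac{29 i}{12} & 0 & - i & 2 \end{pmatrix}


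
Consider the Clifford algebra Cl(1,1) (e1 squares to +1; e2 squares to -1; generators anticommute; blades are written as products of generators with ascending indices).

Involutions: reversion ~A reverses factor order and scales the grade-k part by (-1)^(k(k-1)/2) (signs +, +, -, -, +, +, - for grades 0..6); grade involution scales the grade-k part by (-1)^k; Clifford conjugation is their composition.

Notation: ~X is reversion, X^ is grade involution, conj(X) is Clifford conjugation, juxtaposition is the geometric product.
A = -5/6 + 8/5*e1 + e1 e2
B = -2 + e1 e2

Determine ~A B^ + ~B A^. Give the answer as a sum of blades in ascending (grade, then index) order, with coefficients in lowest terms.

first term: 2/3 - 16/5*e1 + 8/5*e2 + 7/6*e1 e2
second term: 2/3 + 16/5*e1 - 8/5*e2 - 7/6*e1 e2
Answer: 4/3


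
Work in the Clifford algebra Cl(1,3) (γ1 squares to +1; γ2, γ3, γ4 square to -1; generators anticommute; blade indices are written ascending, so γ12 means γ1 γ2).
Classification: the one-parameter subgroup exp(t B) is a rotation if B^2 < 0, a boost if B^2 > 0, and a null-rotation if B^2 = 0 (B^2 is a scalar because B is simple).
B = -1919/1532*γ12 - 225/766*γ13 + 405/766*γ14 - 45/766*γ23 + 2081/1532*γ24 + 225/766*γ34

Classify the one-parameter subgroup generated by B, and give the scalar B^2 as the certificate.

B^2 term by term: the squares give (-1919/1532)^2*(γ12)^2 + (-225/766)^2*(γ13)^2 + (405/766)^2*(γ14)^2 + (-45/766)^2*(γ23)^2 + (2081/1532)^2*(γ24)^2 + (225/766)^2*(γ34)^2 = 3682561/2347024*(+1) + 50625/586756*(+1) + 164025/586756*(+1) + 2025/586756*(-1) + 4330561/2347024*(-1) + 50625/586756*(-1) = 0 (each basis 2-blade squares to minus the product of its generators' squares); cross terms between blades sharing an index anticommute and cancel; the commuting (index-disjoint) pairs give grade-4 terms 2*c*c'*(blade product), which cancel blade by blade — γ1234: -431775/586756 + 468225/586756 - 18225/293378 = 0 — confirming B is simple. So B^2 = 0.
Answer: null-rotation, certificate B^2 = 0. Why this suffices: the scalar 0 survives any versor conjugation, so its sign alone determines the class however B is presented.


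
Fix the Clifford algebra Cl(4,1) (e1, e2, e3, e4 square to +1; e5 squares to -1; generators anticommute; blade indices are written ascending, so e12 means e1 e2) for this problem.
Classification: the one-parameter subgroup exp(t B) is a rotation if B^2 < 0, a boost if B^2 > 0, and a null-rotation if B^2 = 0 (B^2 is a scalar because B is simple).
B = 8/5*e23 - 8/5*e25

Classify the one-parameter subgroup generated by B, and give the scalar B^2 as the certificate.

B^2 term by term: the squares give (8/5)^2*(e23)^2 + (-8/5)^2*(e25)^2 = 64/25*(-1) + 64/25*(+1) = 0 (each basis 2-blade squares to minus the product of its generators' squares); cross terms between blades sharing an index anticommute and cancel. So B^2 = 0.
Answer: null-rotation, certificate B^2 = 0. The scalar 0 is the complete invariant here: its sign names the subgroup type.


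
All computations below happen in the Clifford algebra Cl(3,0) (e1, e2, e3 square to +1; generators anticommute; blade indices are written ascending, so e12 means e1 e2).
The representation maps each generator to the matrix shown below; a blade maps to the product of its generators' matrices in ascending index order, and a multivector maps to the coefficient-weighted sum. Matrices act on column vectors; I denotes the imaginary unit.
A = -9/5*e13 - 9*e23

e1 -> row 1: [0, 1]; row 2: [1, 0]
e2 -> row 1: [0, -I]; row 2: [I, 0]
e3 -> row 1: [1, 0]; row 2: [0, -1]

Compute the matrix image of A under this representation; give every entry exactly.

Bivector images (products of the table entries): rho(e13) = rho(e1)rho(e3) = row 1: [0, -1]; row 2: [1, 0]; rho(e23) = rho(e2)rho(e3) = row 1: [0, I]; row 2: [I, 0].
M = (-9/5)*rho(e13) + (-9)*rho(e23), summed entrywise:
Answer: row 1: [0, 9/5 - 9*I]; row 2: [-9/5 - 9*I, 0]


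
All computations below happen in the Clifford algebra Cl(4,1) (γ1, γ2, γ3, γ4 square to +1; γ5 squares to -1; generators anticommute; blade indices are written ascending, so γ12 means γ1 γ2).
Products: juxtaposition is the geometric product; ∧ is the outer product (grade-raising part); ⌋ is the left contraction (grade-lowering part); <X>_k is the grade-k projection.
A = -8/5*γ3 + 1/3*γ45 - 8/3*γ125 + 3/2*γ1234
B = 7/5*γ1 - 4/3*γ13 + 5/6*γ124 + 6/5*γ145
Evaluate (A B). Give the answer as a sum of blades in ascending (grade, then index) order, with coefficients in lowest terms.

step 1: -26/15*γ1 - 5/4*γ3 + 56/25*γ13 - 26/5*γ24 - 56/15*γ25 - 20/9*γ45 - 5/18*γ125 + 7/15*γ145 - 21/10*γ234 - 241/45*γ235 - 4/3*γ1234 + 332/225*γ1345
Answer: -26/15*γ1 - 5/4*γ3 + 56/25*γ13 - 26/5*γ24 - 56/15*γ25 - 20/9*γ45 - 5/18*γ125 + 7/15*γ145 - 21/10*γ234 - 241/45*γ235 - 4/3*γ1234 + 332/225*γ1345


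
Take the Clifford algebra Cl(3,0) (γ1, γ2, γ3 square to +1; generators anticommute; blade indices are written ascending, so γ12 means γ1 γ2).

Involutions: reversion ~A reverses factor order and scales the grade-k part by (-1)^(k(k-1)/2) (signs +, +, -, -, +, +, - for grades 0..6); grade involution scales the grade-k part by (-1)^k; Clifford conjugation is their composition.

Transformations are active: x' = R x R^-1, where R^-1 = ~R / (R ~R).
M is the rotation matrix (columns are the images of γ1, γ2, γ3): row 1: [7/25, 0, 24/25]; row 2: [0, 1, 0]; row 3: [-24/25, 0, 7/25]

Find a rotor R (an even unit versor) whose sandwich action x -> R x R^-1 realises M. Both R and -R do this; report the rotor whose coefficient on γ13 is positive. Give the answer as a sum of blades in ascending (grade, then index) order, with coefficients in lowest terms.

Method: write R = a + b12*γ12 + b13*γ13 + b23*γ23 with a^2 + b12^2 + b13^2 + b23^2 = 1 (so R^-1 = ~R). Expanding the columns R e_j ~R gives tr M = 4a^2 - 1 and, from the antisymmetric part, M21 - M12 = -4a*b12, M13 - M31 = 4a*b13, M32 - M23 = -4a*b23.
Here tr M = 39/25, so a^2 = (1 + tr M)/4 = 16/25 and a = ±4/5. Taking a = 4/5: M21 - M12 = 0, M13 - M31 = 48/25, M32 - M23 = 0, giving b12 = 0, b13 = 3/5, b23 = 0, i.e. R = 4/5 + 3/5*γ13.
Its γ13 coefficient is already positive.
Answer: 4/5 + 3/5*γ13. Why the constraint matters: R and -R act identically through the sandwich — M has trace 39/25 either way — so only the sign condition on γ13 picks one of the two preimages.


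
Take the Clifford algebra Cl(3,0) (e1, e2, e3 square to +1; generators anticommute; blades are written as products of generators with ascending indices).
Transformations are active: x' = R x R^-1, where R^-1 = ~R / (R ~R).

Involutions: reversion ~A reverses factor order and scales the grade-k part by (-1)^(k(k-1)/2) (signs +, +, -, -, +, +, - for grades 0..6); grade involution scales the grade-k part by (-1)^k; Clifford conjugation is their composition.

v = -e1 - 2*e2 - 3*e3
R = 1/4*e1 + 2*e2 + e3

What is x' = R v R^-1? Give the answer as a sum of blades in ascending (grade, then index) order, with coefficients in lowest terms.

~R = 1/4*e1 + 2*e2 + e3, and R ~R = 81/16, so R^-1 = ~R / (81/16).
R v = -29/4 + 3/2*e1 e2 + 1/4*e1 e3 - 4*e2 e3
Answer: 23/81*e1 - 302/81*e2 + 11/81*e3


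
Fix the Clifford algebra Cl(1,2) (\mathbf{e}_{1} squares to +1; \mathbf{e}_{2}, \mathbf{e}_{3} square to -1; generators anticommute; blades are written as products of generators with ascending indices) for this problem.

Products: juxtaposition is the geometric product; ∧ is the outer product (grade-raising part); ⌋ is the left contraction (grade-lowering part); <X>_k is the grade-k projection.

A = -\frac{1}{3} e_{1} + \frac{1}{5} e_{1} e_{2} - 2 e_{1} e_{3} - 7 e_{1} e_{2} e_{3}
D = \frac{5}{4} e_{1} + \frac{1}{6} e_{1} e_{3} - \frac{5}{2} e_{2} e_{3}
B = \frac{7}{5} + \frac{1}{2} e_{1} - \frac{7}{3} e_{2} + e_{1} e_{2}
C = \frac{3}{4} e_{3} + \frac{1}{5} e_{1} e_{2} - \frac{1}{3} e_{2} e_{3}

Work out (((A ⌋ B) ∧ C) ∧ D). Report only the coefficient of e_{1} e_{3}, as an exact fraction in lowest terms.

step 1: \frac{1}{30} - \frac{1}{3} e_{2}
step 2: \frac{1}{40} e_{3} + \frac{1}{150} e_{1} e_{2} - \frac{47}{180} e_{2} e_{3}
step 3: -\frac{1}{32} e_{1} e_{3} - \frac{47}{144} e_{1} e_{2} e_{3}
Answer: -\frac{1}{32}


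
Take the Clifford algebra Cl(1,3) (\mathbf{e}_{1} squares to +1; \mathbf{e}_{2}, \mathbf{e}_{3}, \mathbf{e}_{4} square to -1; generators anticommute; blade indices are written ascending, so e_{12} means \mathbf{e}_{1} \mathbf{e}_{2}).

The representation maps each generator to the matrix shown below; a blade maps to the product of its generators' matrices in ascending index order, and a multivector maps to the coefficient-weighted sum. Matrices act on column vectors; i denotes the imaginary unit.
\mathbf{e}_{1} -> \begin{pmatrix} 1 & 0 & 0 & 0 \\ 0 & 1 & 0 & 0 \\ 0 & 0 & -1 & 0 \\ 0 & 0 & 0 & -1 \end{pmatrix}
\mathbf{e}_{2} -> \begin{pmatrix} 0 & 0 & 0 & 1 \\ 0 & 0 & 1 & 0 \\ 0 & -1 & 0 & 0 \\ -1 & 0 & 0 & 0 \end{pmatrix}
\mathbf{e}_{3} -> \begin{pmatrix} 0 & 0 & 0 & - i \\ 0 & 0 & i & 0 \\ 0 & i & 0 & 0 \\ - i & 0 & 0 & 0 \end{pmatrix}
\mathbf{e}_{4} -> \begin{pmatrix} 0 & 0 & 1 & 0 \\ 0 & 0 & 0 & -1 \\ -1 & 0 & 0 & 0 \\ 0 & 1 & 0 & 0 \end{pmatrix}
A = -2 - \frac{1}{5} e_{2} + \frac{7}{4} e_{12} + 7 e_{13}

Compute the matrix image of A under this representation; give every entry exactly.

Bivector images (products of the table entries): rho(e_{12}) = rho(\mathbf{e}_{1})rho(\mathbf{e}_{2}) = \begin{pmatrix} 0 & 0 & 0 & 1 \\ 0 & 0 & 1 & 0 \\ 0 & 1 & 0 & 0 \\ 1 & 0 & 0 & 0 \end{pmatrix}; rho(e_{13}) = rho(\mathbf{e}_{1})rho(\mathbf{e}_{3}) = \begin{pmatrix} 0 & 0 & 0 & - i \\ 0 & 0 & i & 0 \\ 0 & - i & 0 & 0 \\ i & 0 & 0 & 0 \end{pmatrix}.
M = (-2)*1 + (-\frac{1}{5})*rho(e_{2}) + (\frac{7}{4})*rho(e_{12}) + (7)*rho(e_{13}), summed entrywise (1 is the identity matrix):
Answer: \begin{pmatrix} -2 & 0 & 0 & \frac{31}{20} - 7 i \\ 0 & -2 & \frac{31}{20} + 7 i & 0 \\ 0 & \frac{39}{20} - 7 i & -2 & 0 \\ \frac{39}{20} + 7 i & 0 & 0 & -2 \end{pmatrix}


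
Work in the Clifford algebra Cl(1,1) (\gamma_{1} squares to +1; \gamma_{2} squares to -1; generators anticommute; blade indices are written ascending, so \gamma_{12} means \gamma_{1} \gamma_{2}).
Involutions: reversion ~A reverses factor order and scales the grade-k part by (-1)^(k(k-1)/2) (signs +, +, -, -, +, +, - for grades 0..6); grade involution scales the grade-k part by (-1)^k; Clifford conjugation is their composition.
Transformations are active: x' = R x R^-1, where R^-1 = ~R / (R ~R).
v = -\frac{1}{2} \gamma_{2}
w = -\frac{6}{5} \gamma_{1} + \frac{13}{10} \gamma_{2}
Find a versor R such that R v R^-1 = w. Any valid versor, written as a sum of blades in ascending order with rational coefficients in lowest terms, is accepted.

Key observation: q(v) = q(w) = -\frac{1}{4} (sandwiches preserve the norm), so R = v + w = -\frac{6}{5} \gamma_{1} + \frac{4}{5} \gamma_{2} works whenever it is invertible — the component of v along it is kept and (v - w)/2 reverses, sending v to w.
Answer: -\frac{6}{5} \gamma_{1} + \frac{4}{5} \gamma_{2}


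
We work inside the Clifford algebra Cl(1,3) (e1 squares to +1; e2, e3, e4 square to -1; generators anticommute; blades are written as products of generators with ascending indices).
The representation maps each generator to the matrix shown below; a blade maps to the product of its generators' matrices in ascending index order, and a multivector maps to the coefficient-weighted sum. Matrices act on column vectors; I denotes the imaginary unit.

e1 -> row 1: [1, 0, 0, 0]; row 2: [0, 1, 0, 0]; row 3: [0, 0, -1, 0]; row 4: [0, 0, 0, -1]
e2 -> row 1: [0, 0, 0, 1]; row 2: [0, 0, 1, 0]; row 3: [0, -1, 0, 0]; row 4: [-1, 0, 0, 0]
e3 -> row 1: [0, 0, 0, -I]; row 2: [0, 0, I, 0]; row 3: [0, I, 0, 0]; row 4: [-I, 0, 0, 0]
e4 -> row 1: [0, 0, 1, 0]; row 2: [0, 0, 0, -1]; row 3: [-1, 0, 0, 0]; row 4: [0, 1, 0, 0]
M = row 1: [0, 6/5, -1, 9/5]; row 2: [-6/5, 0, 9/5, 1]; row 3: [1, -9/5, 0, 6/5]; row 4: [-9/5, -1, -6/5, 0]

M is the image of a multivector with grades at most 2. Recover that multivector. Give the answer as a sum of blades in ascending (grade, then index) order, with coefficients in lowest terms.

Method: the blade images are trace-orthogonal — tr(rho(e_A) rho(e_B)^-1) = 4 if A = B and 0 otherwise — and rho(e_A)^-1 = (e_A)^2 * rho(e_A) with (e_A)^2 = +1 or -1, so the coefficient of e_A in the preimage is (e_A)^2 * tr(M rho(e_A))/4.
Nonzero projections over blades of grade <= 2: e2: (e2)^2 = -1, tr(M rho(e2)) = -36/5, coefficient 9/5; e4: (e4)^2 = -1, tr(M rho(e4)) = 4, coefficient -1; e2 e4: (e2 e4)^2 = -1, tr(M rho(e2 e4)) = -24/5, coefficient 6/5. Every other blade of grade <= 2 projects to 0.
Answer: 9/5*e2 - e4 + 6/5*e2 e4
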